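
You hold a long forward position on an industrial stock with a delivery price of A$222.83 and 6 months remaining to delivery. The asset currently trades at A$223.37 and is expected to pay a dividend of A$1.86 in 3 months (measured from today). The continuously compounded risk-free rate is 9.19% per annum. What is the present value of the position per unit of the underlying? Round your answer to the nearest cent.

PV(remaining dividends) I = 1.86·e^(−0.0919·3/12) = 1.8178
Current forward F = (S − I)·e^(rT) = (223.37 − 1.8178)·e^(0.0919·6/12) = 221.5522 × 1.047022 = 231.9700
Value (long) = (F − K)·e^(−rT) = (231.9700 − 222.83) × 0.955090 = 8.7295
Value = A$8.73

A$8.73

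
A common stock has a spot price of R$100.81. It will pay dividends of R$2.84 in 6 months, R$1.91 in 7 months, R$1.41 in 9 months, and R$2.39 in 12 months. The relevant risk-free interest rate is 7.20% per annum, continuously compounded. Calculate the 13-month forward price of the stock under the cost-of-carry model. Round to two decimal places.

PV(dividends) I = 2.84·e^(−0.0720·6/12) + 1.91·e^(−0.0720·7/12) + 1.41·e^(−0.0720·9/12) + 2.39·e^(−0.0720·12/12)
I = 2.7396 + 1.8314 + 1.3359 + 2.2240 = 8.1309
F = (S − I)·e^(rT) = (100.81 − 8.1309) · e^(0.0720·13/12)
= 92.6791 · e^0.078000 = 92.6791 × 1.081123 = R$100.20

R$100.20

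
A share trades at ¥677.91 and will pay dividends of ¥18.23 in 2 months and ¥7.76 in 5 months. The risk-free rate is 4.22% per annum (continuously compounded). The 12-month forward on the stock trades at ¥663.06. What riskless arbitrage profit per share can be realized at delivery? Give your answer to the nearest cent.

PV(dividends) I = 18.23·e^(−0.0422·2/12) + 7.76·e^(−0.0422·5/12) = 25.7270
Fair forward F* = (S − I)·e^(rT) = (677.91 − 25.7270)·e^0.042200 = 652.1830 × 1.043103 = 680.2940
Market ¥663.06 < fair 680.2940: forward underpriced → reverse cash-and-carry (short the stock, invest proceeds at r, pay the dividends, go long the forward).
Profit at T = |F_mkt − F*| = |663.06 − 680.2940| = ¥17.23 per share

¥17.23 per share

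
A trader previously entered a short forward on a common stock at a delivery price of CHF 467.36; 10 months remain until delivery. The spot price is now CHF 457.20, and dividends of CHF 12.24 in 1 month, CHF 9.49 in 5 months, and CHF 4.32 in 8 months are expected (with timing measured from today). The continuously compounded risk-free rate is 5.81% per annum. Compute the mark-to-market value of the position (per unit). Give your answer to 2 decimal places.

PV(remaining dividends) I = 12.24·e^(−0.0581·1/12) + 9.49·e^(−0.0581·5/12) + 4.32·e^(−0.0581·8/12) = 25.5998
Current forward F = (S − I)·e^(rT) = (457.20 − 25.5998)·e^(0.0581·10/12) = 431.6002 × 1.049608 = 453.0110
Value (long) = (F − K)·e^(−rT) = (453.0110 − 467.36) × 0.952737 = -13.6708
Short position value = −(long value) = CHF 13.67

CHF 13.67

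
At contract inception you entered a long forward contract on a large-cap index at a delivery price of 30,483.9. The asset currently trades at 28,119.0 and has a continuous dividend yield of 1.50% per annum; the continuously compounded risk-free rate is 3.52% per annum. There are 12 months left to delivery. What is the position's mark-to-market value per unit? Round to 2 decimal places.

Current fair forward for the remaining 12 months: F = S·e^((r − q)·T), (r − q) = 0.0352 − 0.0150 = 0.0202
F = 28119.0 · e^(0.0202 × 12/12) = 28119.0 × 1.02040540 = 28692.7794
Value of long forward = (F − K)·e^(−rT) = (28692.7794 − 30483.9) · e^(−0.0352·12/12)
= -1791.1206 × 0.96541231 = -1729.17

-1729.17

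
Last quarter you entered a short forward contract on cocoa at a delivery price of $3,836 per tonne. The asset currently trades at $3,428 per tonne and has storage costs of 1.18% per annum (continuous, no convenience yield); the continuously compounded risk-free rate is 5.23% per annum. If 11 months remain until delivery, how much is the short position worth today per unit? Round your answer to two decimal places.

Current fair forward for the remaining 11 months: F = S·e^((r + u)·T), (r + u) = 0.0523 + 0.0118 = 0.0641
F = 3428 · e^(0.0641 × 11/12) = 3428 × 1.06051892 = 3635.4589
Value of long forward = (F − K)·e^(−rT) = (3635.4589 − 3836) · e^(−0.0523·11/12)
= -200.5411 × 0.95318939 = -191.15
Short position value = −(long value) = $191.15

$191.15 per tonne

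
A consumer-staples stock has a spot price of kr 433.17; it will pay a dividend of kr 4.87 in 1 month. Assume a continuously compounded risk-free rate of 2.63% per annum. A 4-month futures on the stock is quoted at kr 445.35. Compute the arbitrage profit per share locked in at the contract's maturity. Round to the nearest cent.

PV(dividends) I = 4.87·e^(−0.0263·1/12) = 4.8593
Fair futures F* = (S − I)·e^(rT) = (433.17 − 4.8593)·e^0.008767 = 428.3107 × 1.008806 = 432.0824
Market kr 445.35 > fair 432.0824: forward overpriced → cash-and-carry (borrow at r, buy the stock and collect the dividends, short the forward).
Profit at T = |F_mkt − F*| = |445.35 − 432.0824| = kr 13.27 per share

kr 13.27 per share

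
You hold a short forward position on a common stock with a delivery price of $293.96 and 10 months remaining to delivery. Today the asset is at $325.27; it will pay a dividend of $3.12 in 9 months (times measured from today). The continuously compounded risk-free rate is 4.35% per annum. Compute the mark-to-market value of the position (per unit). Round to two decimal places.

PV(remaining dividends) I = 3.12·e^(−0.0435·9/12) = 3.0199
Current forward F = (S − I)·e^(rT) = (325.27 − 3.0199)·e^(0.0435·10/12) = 322.2501 × 1.036915 = 334.1460
Value (long) = (F − K)·e^(−rT) = (334.1460 − 293.96) × 0.964399 = 38.7553
Short position value = −(long value) = -$38.76

-$38.76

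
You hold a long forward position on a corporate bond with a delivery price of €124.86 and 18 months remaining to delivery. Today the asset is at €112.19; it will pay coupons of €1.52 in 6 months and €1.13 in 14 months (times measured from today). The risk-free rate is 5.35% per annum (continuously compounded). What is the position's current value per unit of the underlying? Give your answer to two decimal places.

-€5.58

PV(remaining coupons) I = 1.52·e^(−0.0535·6/12) + 1.13·e^(−0.0535·14/12) = 2.5415
Current forward F = (S − I)·e^(rT) = (112.19 − 2.5415)·e^(0.0535·18/12) = 109.6485 × 1.083558 = 118.8105
Value (long) = (F − K)·e^(−rT) = (118.8105 − 124.86) × 0.922886 = -5.5830
Value = -€5.58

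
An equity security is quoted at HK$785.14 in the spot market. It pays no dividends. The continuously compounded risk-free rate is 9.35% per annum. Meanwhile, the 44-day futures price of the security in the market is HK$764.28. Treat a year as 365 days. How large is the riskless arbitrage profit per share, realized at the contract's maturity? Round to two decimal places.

HK$29.76 per share

Fair futures: F* = S·e^(carry·T), with carry = r = 0.0935
F* = 785.14 · e^(0.0935 × 44/365) = 785.14 · e^0.011271 = 785.14 × 1.011335 = HK$794.0396
Market HK$764.28 < fair HK$794.0396: forward underpriced → reverse cash-and-carry (short spot, go long the forward).
At maturity, profit = |F_mkt − F*| = |764.28 − 794.0396| = HK$29.76 per share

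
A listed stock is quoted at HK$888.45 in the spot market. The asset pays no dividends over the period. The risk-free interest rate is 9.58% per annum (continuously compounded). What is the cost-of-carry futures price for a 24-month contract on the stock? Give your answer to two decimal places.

F = S·e^(rT) = 888.45 · e^(0.0958 × 24/12)
= 888.45 · e^0.191600 = 888.45 × 1.211186
F = HK$1,076.08

HK$1,076.08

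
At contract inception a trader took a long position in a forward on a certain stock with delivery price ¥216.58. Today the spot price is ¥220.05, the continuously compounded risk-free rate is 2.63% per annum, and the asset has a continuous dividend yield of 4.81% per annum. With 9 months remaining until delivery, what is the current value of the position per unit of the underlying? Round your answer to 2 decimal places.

-¥0.10

Current fair forward for the remaining 9 months: F = S·e^((r − q)·T), (r − q) = 0.0263 − 0.0481 = -0.0218
F = 220.05 · e^(-0.0218 × 9/12) = 220.05 × 0.983783 = 216.4814
Value of long forward = (F − K)·e^(−rT) = (216.4814 − 216.58) · e^(−0.0263·9/12)
= -0.0986 × 0.980468 = -0.10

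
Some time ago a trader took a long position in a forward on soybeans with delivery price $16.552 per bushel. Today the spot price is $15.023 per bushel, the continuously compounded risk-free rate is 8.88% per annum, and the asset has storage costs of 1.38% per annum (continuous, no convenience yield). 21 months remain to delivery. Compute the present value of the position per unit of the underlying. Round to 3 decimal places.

$1.221 per bushel

Current fair forward for the remaining 21 months: F = S·e^((r + u)·T), (r + u) = 0.0888 + 0.0138 = 0.1026
F = 15.023 · e^(0.1026 × 21/12) = 15.023 × 1.196679 = 17.9777
Value of long forward = (F − K)·e^(−rT) = (17.9777 − 16.552) · e^(−0.0888·21/12)
= 1.4257 × 0.856073 = 1.221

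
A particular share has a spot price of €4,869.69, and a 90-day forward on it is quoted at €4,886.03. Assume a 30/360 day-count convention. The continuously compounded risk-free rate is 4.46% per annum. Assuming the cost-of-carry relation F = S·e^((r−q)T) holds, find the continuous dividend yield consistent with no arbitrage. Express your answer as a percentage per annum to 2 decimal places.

From F = S·e^((r−q)T): (r − q) = ln(F/S)/T
ln(4886.03/4869.69) = ln(1.003355) = 0.003349
(r − q) = 0.003349 / (90/360) = 0.013396
q = r − ln(F/S)/T = 0.0446 − 0.013396 = 0.031204
q = 3.12%

3.12%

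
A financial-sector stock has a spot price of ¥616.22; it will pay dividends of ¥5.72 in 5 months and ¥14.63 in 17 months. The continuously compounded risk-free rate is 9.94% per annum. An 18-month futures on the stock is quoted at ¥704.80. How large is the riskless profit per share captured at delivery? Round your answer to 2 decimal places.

¥10.62 per share

PV(dividends) I = 5.72·e^(−0.0994·5/12) + 14.63·e^(−0.0994·17/12) = 18.1963
Fair futures F* = (S − I)·e^(rT) = (616.22 − 18.1963)·e^0.149100 = 598.0237 × 1.160789 = 694.1793
Market ¥704.80 > fair 694.1793: forward overpriced → cash-and-carry (borrow at r, buy the stock and collect the dividends, short the forward).
Profit at T = |F_mkt − F*| = |704.80 − 694.1793| = ¥10.62 per share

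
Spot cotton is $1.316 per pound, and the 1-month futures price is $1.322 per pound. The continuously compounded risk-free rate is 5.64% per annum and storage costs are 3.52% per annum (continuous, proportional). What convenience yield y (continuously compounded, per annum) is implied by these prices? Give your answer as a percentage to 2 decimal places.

F = S·e^((r+u−y)T) ⇒ (r+u−y) = ln(F/S)/T
ln(1.322/1.316) = 0.004549; /T ⇒ 0.054588
y = r + u − ln(F/S)/T = 0.0564 + 0.0352 − 0.054588 = 0.037012
y = 3.70%

3.70%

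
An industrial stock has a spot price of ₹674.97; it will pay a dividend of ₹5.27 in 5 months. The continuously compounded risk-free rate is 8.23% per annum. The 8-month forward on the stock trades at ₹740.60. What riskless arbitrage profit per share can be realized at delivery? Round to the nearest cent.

₹32.94 per share

PV(dividends) I = 5.27·e^(−0.0823·5/12) = 5.0923
Fair forward F* = (S − I)·e^(rT) = (674.97 − 5.0923)·e^0.054867 = 669.8777 × 1.056400 = 707.6588
Market ₹740.60 > fair 707.6588: forward overpriced → cash-and-carry (borrow at r, buy the stock and collect the dividends, short the forward).
Profit at T = |F_mkt − F*| = |740.60 − 707.6588| = ₹32.94 per share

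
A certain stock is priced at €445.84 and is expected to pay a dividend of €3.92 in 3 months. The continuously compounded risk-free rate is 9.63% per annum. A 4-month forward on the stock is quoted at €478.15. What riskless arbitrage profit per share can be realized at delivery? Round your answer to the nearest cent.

€21.72 per share

PV(dividends) I = 3.92·e^(−0.0963·3/12) = 3.8268
Fair forward F* = (S − I)·e^(rT) = (445.84 − 3.8268)·e^0.032100 = 442.0132 × 1.032621 = 456.4321
Market €478.15 > fair 456.4321: forward overpriced → cash-and-carry (borrow at r, buy the stock and collect the dividends, short the forward).
Profit at T = |F_mkt − F*| = |478.15 − 456.4321| = €21.72 per share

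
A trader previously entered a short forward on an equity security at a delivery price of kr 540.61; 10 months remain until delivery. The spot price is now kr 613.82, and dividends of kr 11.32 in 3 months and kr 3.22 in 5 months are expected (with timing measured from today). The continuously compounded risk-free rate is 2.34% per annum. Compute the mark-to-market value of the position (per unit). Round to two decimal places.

PV(remaining dividends) I = 11.32·e^(−0.0234·3/12) + 3.22·e^(−0.0234·5/12) = 14.4427
Current forward F = (S − I)·e^(rT) = (613.82 − 14.4427)·e^(0.0234·10/12) = 599.3773 × 1.019691 = 611.1796
Value (long) = (F − K)·e^(−rT) = (611.1796 − 540.61) × 0.980689 = 69.2068
Short position value = −(long value) = -kr 69.21

-kr 69.21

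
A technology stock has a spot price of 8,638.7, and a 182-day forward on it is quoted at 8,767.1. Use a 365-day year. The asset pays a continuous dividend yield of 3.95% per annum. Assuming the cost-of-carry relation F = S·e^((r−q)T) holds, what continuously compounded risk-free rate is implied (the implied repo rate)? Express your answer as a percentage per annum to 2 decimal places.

6.91%

From F = S·e^((r−q)T): (r − q) = ln(F/S)/T
ln(8767.1/8638.7) = ln(1.014863) = 0.014754
(r − q) = 0.014754 / (182/365) = 0.029589
r = ln(F/S)/T + q = 0.029589 + 0.0395 = 0.069089
r = 6.91%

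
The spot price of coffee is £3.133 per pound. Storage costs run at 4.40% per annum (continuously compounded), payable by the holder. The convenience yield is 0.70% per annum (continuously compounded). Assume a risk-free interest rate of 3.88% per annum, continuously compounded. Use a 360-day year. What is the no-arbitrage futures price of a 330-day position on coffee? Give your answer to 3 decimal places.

Net carry = r + u − y = 0.0388 + 0.0440 − 0.0070 = 0.0758
F = S·e^((r+u−y)T) = 3.133 · e^(0.0758 × 330/360) = 3.133 · e^0.069483
= 3.133 × 1.071954 = £3.358 per pound

£3.358 per pound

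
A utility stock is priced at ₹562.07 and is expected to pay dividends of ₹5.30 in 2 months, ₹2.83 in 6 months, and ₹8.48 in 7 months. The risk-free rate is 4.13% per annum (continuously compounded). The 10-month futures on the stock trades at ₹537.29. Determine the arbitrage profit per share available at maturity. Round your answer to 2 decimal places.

₹27.58 per share

PV(dividends) I = 5.30·e^(−0.0413·2/12) + 2.83·e^(−0.0413·6/12) + 8.48·e^(−0.0413·7/12) = 16.3139
Fair futures F* = (S − I)·e^(rT) = (562.07 − 16.3139)·e^0.034417 = 545.7561 × 1.035016 = 564.8663
Market ₹537.29 < fair 564.8663: forward underpriced → reverse cash-and-carry (short the stock, invest proceeds at r, pay the dividends, go long the forward).
Profit at T = |F_mkt − F*| = |537.29 − 564.8663| = ₹27.58 per share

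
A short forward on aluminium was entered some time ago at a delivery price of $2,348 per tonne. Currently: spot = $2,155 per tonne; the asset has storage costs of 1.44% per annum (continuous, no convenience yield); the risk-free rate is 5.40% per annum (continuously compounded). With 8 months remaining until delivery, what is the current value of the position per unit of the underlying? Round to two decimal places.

Current fair forward for the remaining 8 months: F = S·e^((r + u)·T), (r + u) = 0.0540 + 0.0144 = 0.0684
F = 2155 · e^(0.0684 × 8/12) = 2155 × 1.04665566 = 2255.5429
Value of long forward = (F − K)·e^(−rT) = (2255.5429 − 2348) · e^(−0.0540·8/12)
= -92.4571 × 0.96464029 = -89.19
Short position value = −(long value) = $89.19

$89.19 per tonne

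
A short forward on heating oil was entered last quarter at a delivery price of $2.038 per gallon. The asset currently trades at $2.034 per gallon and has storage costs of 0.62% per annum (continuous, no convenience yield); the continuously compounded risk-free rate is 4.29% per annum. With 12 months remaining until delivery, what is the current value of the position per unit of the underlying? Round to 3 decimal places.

Current fair forward for the remaining 12 months: F = S·e^((r + u)·T), (r + u) = 0.0429 + 0.0062 = 0.0491
F = 2.034 · e^(0.0491 × 12/12) = 2.034 × 1.050325 = 2.1364
Value of long forward = (F − K)·e^(−rT) = (2.1364 − 2.038) · e^(−0.0429·12/12)
= 0.0984 × 0.958007 = 0.094
Short position value = −(long value) = -$0.094

-$0.094 per gallon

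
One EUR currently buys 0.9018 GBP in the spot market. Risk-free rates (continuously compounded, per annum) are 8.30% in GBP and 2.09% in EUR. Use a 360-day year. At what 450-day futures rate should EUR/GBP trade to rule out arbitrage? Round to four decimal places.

F = S·e^((r_GBP − r_EUR)T) = 0.9018 · e^((0.0830 − 0.0209) × 450/360)
= 0.9018 · e^0.077625 = 0.9018 × 1.080717
F = 0.9746 GBP per EUR

0.9746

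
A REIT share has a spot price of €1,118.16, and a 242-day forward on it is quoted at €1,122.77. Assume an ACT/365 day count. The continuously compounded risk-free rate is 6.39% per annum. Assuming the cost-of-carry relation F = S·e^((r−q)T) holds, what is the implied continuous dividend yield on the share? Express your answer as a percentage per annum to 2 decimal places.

From F = S·e^((r−q)T): (r − q) = ln(F/S)/T
ln(1122.77/1118.16) = ln(1.004123) = 0.004115
(r − q) = 0.004115 / (242/365) = 0.006207
q = r − ln(F/S)/T = 0.0639 − 0.006207 = 0.057693
q = 5.77%

5.77%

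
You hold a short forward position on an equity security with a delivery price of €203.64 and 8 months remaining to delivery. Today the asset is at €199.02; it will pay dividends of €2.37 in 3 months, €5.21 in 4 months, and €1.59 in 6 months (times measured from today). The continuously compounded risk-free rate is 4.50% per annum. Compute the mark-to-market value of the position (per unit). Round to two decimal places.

PV(remaining dividends) I = 2.37·e^(−0.0450·3/12) + 5.21·e^(−0.0450·4/12) + 1.59·e^(−0.0450·6/12) = 9.0305
Current forward F = (S − I)·e^(rT) = (199.02 − 9.0305)·e^(0.0450·8/12) = 189.9895 × 1.030455 = 195.7756
Value (long) = (F − K)·e^(−rT) = (195.7756 − 203.64) × 0.970446 = -7.6320
Short position value = −(long value) = €7.63

€7.63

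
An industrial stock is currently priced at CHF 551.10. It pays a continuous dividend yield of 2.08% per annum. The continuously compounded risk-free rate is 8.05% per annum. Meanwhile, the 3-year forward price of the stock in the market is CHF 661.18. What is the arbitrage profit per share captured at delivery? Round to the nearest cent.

Fair forward: F* = S·e^(carry·T), with carry = (r − q) = 0.0805 − 0.0208 = 0.0597
F* = 551.10 · e^(0.0597 × 3) = 551.10 · e^0.179100 = 551.10 × 1.196140 = CHF 659.1928
Market CHF 661.18 > fair CHF 659.1928: forward overpriced → cash-and-carry (buy spot, short the forward).
At maturity, profit = |F_mkt − F*| = |661.18 − 659.1928| = CHF 1.99 per share

CHF 1.99 per share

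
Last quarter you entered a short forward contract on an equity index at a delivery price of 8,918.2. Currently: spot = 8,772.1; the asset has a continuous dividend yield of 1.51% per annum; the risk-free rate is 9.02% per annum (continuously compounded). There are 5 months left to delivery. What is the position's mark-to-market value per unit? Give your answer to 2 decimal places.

-127.84

Current fair forward for the remaining 5 months: F = S·e^((r − q)·T), (r − q) = 0.0902 − 0.0151 = 0.0751
F = 8772.1 · e^(0.0751 × 5/12) = 8772.1 × 1.03178640 = 9050.9335
Value of long forward = (F − K)·e^(−rT) = (9050.9335 − 8918.2) · e^(−0.0902·5/12)
= 132.7335 × 0.96311415 = 127.84
Short position value = −(long value) = -127.84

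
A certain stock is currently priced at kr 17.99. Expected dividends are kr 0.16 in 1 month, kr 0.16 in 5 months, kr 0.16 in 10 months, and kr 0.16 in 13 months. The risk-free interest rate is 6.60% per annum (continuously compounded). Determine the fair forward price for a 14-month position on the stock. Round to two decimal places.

kr 18.77

PV(dividends) I = 0.16·e^(−0.0660·1/12) + 0.16·e^(−0.0660·5/12) + 0.16·e^(−0.0660·10/12) + 0.16·e^(−0.0660·13/12)
I = 0.1591 + 0.1557 + 0.1514 + 0.1490 = 0.6152
F = (S − I)·e^(rT) = (17.99 − 0.6152) · e^(0.0660·14/12)
= 17.3748 · e^0.077000 = 17.3748 × 1.080042 = kr 18.77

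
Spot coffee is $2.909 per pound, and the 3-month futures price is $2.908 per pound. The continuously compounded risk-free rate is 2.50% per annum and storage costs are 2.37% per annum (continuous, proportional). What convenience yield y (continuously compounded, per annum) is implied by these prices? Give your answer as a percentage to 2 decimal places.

F = S·e^((r+u−y)T) ⇒ (r+u−y) = ln(F/S)/T
ln(2.908/2.909) = -0.000344; /T ⇒ -0.001376
y = r + u − ln(F/S)/T = 0.0250 + 0.0237 + 0.001376 = 0.050076
y = 5.01%

5.01%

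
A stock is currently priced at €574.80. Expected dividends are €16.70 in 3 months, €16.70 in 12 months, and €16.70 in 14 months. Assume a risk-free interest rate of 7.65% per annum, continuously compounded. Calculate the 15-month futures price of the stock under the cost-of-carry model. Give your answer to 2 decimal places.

€580.62

PV(dividends) I = 16.70·e^(−0.0765·3/12) + 16.70·e^(−0.0765·12/12) + 16.70·e^(−0.0765·14/12)
I = 16.3836 + 15.4701 + 15.2741 = 47.1278
F = (S − I)·e^(rT) = (574.80 − 47.1278) · e^(0.0765·15/12)
= 527.6722 · e^0.095625 = 527.6722 × 1.100346 = €580.62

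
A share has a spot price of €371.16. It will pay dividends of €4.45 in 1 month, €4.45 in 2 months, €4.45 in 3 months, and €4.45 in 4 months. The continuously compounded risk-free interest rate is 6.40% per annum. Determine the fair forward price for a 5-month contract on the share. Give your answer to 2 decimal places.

PV(dividends) I = 4.45·e^(−0.0640·1/12) + 4.45·e^(−0.0640·2/12) + 4.45·e^(−0.0640·3/12) + 4.45·e^(−0.0640·4/12)
I = 4.4263 + 4.4028 + 4.3794 + 4.3561 = 17.5646
F = (S − I)·e^(rT) = (371.16 − 17.5646) · e^(0.0640·5/12)
= 353.5954 · e^0.026667 = 353.5954 × 1.027026 = €363.15

€363.15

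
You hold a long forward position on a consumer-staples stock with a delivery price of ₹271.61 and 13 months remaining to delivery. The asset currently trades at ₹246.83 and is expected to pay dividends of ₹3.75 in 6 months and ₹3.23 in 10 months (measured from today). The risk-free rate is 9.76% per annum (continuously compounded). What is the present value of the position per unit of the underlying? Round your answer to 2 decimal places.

PV(remaining dividends) I = 3.75·e^(−0.0976·6/12) + 3.23·e^(−0.0976·10/12) = 6.5491
Current forward F = (S − I)·e^(rT) = (246.83 − 6.5491)·e^(0.0976·13/12) = 240.2809 × 1.111525 = 267.0782
Value (long) = (F − K)·e^(−rT) = (267.0782 − 271.61) × 0.899665 = -4.0771
Value = -₹4.08

-₹4.08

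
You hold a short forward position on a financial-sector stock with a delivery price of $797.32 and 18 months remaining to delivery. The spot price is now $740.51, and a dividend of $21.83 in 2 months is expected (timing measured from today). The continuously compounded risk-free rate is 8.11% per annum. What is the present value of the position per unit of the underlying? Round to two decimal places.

-$12.98

PV(remaining dividends) I = 21.83·e^(−0.0811·2/12) = 21.5369
Current forward F = (S − I)·e^(rT) = (740.51 − 21.5369)·e^(0.0811·18/12) = 718.9731 × 1.129359 = 811.9787
Value (long) = (F − K)·e^(−rT) = (811.9787 − 797.32) × 0.885458 = 12.9797
Short position value = −(long value) = -$12.98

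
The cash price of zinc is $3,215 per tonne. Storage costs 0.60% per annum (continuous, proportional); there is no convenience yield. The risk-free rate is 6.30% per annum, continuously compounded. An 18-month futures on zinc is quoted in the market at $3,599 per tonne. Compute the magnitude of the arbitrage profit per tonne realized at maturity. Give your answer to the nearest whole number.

Fair futures: F* = S·e^(carry·T), with carry = (r + u) = 0.0630 + 0.0060 = 0.0690
F* = 3215 · e^(0.0690 × 18/12) = 3215 · e^0.103500 = 3215 × 1.109046 = $3565.5829
Market $3599 > fair $3565.5829: forward overpriced → cash-and-carry (buy spot, short the forward).
At maturity, profit = |F_mkt − F*| = |3599 − 3565.5829| = $33 per tonne

$33 per tonne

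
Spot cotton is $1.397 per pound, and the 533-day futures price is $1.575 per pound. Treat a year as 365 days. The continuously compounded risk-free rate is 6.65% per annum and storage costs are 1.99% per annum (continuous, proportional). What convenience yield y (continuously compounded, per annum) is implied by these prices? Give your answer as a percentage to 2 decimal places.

0.43%

F = S·e^((r+u−y)T) ⇒ (r+u−y) = ln(F/S)/T
ln(1.575/1.397) = 0.119928; /T ⇒ 0.082127
y = r + u − ln(F/S)/T = 0.0665 + 0.0199 − 0.082127 = 0.004273
y = 0.43%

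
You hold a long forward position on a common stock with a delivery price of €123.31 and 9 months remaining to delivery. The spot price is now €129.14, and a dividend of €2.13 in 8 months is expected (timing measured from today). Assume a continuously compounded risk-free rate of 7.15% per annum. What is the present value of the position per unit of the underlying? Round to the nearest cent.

PV(remaining dividends) I = 2.13·e^(−0.0715·8/12) = 2.0309
Current forward F = (S − I)·e^(rT) = (129.14 − 2.0309)·e^(0.0715·9/12) = 127.1091 × 1.055089 = 134.1114
Value (long) = (F − K)·e^(−rT) = (134.1114 − 123.31) × 0.947787 = 10.2374
Value = €10.24

€10.24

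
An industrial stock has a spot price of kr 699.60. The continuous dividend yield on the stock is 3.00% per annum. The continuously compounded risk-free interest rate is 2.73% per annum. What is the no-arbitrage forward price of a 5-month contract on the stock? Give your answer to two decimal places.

F = S·e^((r − q)T) = 699.60 · e^((0.0273 − 0.0300) × 5/12)
= 699.60 · e^-0.001125 = 699.60 × 0.998876
F = kr 698.81

kr 698.81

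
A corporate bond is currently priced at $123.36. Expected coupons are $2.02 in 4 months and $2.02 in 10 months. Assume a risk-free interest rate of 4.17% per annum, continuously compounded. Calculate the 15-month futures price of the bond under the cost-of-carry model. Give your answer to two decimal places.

$125.81

PV(coupons) I = 2.02·e^(−0.0417·4/12) + 2.02·e^(−0.0417·10/12)
I = 1.9921 + 1.9510 = 3.9431
F = (S − I)·e^(rT) = (123.36 − 3.9431) · e^(0.0417·15/12)
= 119.4169 · e^0.052125 = 119.4169 × 1.053507 = $125.81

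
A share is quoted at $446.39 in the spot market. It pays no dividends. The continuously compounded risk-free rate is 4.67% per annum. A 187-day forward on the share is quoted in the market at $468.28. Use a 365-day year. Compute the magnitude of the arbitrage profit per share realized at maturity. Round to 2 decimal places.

Fair forward: F* = S·e^(carry·T), with carry = r = 0.0467
F* = 446.39 · e^(0.0467 × 187/365) = 446.39 · e^0.023926 = 446.39 × 1.024215 = $457.1993
Market $468.28 > fair $457.1993: forward overpriced → cash-and-carry (buy spot, short the forward).
At maturity, profit = |F_mkt − F*| = |468.28 − 457.1993| = $11.08 per share

$11.08 per share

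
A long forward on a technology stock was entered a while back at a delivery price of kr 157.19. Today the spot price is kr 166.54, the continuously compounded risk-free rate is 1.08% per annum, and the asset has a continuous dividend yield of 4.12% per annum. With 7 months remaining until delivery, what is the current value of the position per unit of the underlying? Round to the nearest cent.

Current fair forward for the remaining 7 months: F = S·e^((r − q)·T), (r − q) = 0.0108 − 0.0412 = -0.0304
F = 166.54 · e^(-0.0304 × 7/12) = 166.54 × 0.982423 = 163.6127
Value of long forward = (F − K)·e^(−rT) = (163.6127 − 157.19) · e^(−0.0108·7/12)
= 6.4227 × 0.993720 = 6.38

kr 6.38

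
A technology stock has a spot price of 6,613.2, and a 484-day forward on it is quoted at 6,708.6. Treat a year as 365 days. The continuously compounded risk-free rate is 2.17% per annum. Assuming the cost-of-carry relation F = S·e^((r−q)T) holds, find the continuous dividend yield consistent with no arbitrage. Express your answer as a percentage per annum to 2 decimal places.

1.09%

From F = S·e^((r−q)T): (r − q) = ln(F/S)/T
ln(6708.6/6613.2) = ln(1.014426) = 0.014323
(r − q) = 0.014323 / (484/365) = 0.010801
q = r − ln(F/S)/T = 0.0217 − 0.010801 = 0.010899
q = 1.09%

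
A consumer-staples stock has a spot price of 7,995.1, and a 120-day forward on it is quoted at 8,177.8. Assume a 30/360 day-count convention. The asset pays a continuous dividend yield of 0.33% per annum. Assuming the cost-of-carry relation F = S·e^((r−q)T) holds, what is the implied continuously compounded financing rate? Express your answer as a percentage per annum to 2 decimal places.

7.11%

From F = S·e^((r−q)T): (r − q) = ln(F/S)/T
ln(8177.8/7995.1) = ln(1.022851) = 0.022594
(r − q) = 0.022594 / (120/360) = 0.067782
r = ln(F/S)/T + q = 0.067782 + 0.0033 = 0.071082
r = 7.11%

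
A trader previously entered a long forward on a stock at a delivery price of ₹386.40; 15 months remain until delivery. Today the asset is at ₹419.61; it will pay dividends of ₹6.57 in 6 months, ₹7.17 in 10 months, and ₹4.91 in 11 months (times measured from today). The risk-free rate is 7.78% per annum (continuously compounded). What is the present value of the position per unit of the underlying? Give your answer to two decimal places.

₹51.41

PV(remaining dividends) I = 6.57·e^(−0.0778·6/12) + 7.17·e^(−0.0778·10/12) + 4.91·e^(−0.0778·11/12) = 17.6113
Current forward F = (S − I)·e^(rT) = (419.61 − 17.6113)·e^(0.0778·15/12) = 401.9987 × 1.102136 = 443.0572
Value (long) = (F − K)·e^(−rT) = (443.0572 − 386.40) × 0.907329 = 51.4067
Value = ₹51.41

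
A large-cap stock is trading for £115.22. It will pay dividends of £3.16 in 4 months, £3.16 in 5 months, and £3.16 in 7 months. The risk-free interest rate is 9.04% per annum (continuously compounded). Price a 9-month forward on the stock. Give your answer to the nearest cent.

£113.56

PV(dividends) I = 3.16·e^(−0.0904·4/12) + 3.16·e^(−0.0904·5/12) + 3.16·e^(−0.0904·7/12)
I = 3.0662 + 3.0432 + 2.9977 = 9.1071
F = (S − I)·e^(rT) = (115.22 − 9.1071) · e^(0.0904·9/12)
= 106.1129 · e^0.067800 = 106.1129 × 1.070151 = £113.56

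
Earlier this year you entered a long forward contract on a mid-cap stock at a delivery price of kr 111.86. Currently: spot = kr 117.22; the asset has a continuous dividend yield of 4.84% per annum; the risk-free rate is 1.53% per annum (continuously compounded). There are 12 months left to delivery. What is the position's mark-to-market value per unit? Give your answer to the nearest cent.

Current fair forward for the remaining 12 months: F = S·e^((r − q)·T), (r − q) = 0.0153 − 0.0484 = -0.0331
F = 117.22 · e^(-0.0331 × 12/12) = 117.22 × 0.967442 = 113.4036
Value of long forward = (F − K)·e^(−rT) = (113.4036 − 111.86) · e^(−0.0153·12/12)
= 1.5436 × 0.984816 = 1.52

kr 1.52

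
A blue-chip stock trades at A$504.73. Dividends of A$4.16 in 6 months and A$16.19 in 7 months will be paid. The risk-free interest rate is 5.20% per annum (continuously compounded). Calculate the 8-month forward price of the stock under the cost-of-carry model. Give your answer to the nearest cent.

PV(dividends) I = 4.16·e^(−0.0520·6/12) + 16.19·e^(−0.0520·7/12)
I = 4.0532 + 15.7063 = 19.7595
F = (S − I)·e^(rT) = (504.73 − 19.7595) · e^(0.0520·8/12)
= 484.9705 · e^0.034667 = 484.9705 × 1.035275 = A$502.08

A$502.08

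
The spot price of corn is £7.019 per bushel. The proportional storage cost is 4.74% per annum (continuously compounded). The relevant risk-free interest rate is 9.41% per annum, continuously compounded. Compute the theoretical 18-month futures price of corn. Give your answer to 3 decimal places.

Net carry = r + u − y = 0.0941 + 0.0474 − 0.0000 = 0.1415
F = S·e^((r+u−y)T) = 7.019 · e^(0.1415 × 18/12) = 7.019 · e^0.212250
= 7.019 × 1.236457 = £8.679 per bushel

£8.679 per bushel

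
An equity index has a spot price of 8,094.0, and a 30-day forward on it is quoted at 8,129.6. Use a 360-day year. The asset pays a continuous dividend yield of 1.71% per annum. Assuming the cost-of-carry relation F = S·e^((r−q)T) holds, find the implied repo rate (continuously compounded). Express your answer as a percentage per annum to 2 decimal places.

From F = S·e^((r−q)T): (r − q) = ln(F/S)/T
ln(8129.6/8094.0) = ln(1.004398) = 0.004388
(r − q) = 0.004388 / (30/360) = 0.052656
r = ln(F/S)/T + q = 0.052656 + 0.0171 = 0.069756
r = 6.98%

6.98%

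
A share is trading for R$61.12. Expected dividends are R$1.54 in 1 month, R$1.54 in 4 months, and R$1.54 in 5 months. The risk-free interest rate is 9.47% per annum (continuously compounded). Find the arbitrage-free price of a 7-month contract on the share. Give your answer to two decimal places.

R$59.84

PV(dividends) I = 1.54·e^(−0.0947·1/12) + 1.54·e^(−0.0947·4/12) + 1.54·e^(−0.0947·5/12)
I = 1.5279 + 1.4921 + 1.4804 = 4.5004
F = (S − I)·e^(rT) = (61.12 − 4.5004) · e^(0.0947·7/12)
= 56.6196 · e^0.055242 = 56.6196 × 1.056796 = R$59.84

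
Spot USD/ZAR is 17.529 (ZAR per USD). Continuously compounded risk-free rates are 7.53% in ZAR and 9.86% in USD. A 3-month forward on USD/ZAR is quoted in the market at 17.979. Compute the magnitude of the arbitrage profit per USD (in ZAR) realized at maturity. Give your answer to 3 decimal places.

Fair forward: F* = S·e^(carry·T), with carry = (r_ZAR − r_USD) = 0.0753 − 0.0986 = -0.0233
F* = 17.529 · e^(-0.0233 × 3/12) = 17.529 · e^-0.005825 = 17.529 × 0.994192 = 17.4272
Market 17.979 > fair 17.4272: forward overpriced → cash-and-carry (buy spot, short the forward).
At maturity, profit = |F_mkt − F*| = |17.979 − 17.4272| = 0.552 per USD (in ZAR)

0.552 per USD (in ZAR)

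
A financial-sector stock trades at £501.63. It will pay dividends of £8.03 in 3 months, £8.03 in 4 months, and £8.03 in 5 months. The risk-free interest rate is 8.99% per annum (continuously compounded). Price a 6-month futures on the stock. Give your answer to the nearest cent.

PV(dividends) I = 8.03·e^(−0.0899·3/12) + 8.03·e^(−0.0899·4/12) + 8.03·e^(−0.0899·5/12)
I = 7.8515 + 7.7929 + 7.7348 = 23.3792
F = (S − I)·e^(rT) = (501.63 − 23.3792) · e^(0.0899·6/12)
= 478.2508 · e^0.044950 = 478.2508 × 1.045976 = £500.24

£500.24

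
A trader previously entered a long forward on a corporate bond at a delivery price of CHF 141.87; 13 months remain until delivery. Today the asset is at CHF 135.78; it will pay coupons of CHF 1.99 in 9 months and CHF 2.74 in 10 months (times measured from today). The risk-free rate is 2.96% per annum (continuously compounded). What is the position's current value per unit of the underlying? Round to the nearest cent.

PV(remaining coupons) I = 1.99·e^(−0.0296·9/12) + 2.74·e^(−0.0296·10/12) = 4.6195
Current forward F = (S − I)·e^(rT) = (135.78 − 4.6195)·e^(0.0296·13/12) = 131.1605 × 1.032586 = 135.4345
Value (long) = (F − K)·e^(−rT) = (135.4345 − 141.87) × 0.968442 = -6.2324
Value = -CHF 6.23

-CHF 6.23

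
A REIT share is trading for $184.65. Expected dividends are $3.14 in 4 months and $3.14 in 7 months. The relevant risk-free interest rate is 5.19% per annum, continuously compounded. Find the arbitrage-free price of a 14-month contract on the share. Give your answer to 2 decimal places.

PV(dividends) I = 3.14·e^(−0.0519·4/12) + 3.14·e^(−0.0519·7/12)
I = 3.0861 + 3.0464 = 6.1325
F = (S − I)·e^(rT) = (184.65 − 6.1325) · e^(0.0519·14/12)
= 178.5175 · e^0.060550 = 178.5175 × 1.062421 = $189.66

$189.66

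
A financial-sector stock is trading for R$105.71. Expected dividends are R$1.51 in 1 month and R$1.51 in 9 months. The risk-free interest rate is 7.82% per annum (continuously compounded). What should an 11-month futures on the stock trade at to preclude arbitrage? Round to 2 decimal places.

PV(dividends) I = 1.51·e^(−0.0782·1/12) + 1.51·e^(−0.0782·9/12)
I = 1.5002 + 1.4240 = 2.9242
F = (S − I)·e^(rT) = (105.71 − 2.9242) · e^(0.0782·11/12)
= 102.7858 · e^0.071683 = 102.7858 × 1.074315 = R$110.42

R$110.42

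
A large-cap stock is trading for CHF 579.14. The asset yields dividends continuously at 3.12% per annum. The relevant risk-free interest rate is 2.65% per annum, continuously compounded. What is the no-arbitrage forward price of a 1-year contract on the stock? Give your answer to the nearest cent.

F = S·e^((r − q)T) = 579.14 · e^((0.0265 − 0.0312) × 1)
= 579.14 · e^-0.004700 = 579.14 × 0.995311
F = CHF 576.42

CHF 576.42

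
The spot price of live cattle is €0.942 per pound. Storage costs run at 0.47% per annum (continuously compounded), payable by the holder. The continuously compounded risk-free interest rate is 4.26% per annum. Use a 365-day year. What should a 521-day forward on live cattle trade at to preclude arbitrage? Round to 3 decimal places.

Net carry = r + u − y = 0.0426 + 0.0047 − 0.0000 = 0.0473
F = S·e^((r+u−y)T) = 0.942 · e^(0.0473 × 521/365) = 0.942 · e^0.067516
= 0.942 × 1.069847 = €1.008 per pound

€1.008 per pound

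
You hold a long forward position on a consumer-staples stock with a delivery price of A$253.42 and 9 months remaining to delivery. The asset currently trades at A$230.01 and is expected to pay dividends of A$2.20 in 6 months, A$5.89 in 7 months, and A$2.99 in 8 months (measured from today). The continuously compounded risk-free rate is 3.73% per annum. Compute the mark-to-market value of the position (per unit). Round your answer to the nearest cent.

-A$27.26

PV(remaining dividends) I = 2.20·e^(−0.0373·6/12) + 5.89·e^(−0.0373·7/12) + 2.99·e^(−0.0373·8/12) = 10.8391
Current forward F = (S − I)·e^(rT) = (230.01 − 10.8391)·e^(0.0373·9/12) = 219.1709 × 1.028370 = 225.3888
Value (long) = (F − K)·e^(−rT) = (225.3888 − 253.42) × 0.972413 = -27.2579
Value = -A$27.26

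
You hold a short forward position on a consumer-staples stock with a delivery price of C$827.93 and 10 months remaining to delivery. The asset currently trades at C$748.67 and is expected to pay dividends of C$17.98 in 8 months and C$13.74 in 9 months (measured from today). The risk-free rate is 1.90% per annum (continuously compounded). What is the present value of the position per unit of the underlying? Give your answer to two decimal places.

PV(remaining dividends) I = 17.98·e^(−0.0190·8/12) + 13.74·e^(−0.0190·9/12) = 31.2993
Current forward F = (S − I)·e^(rT) = (748.67 − 31.2993)·e^(0.0190·10/12) = 717.3707 × 1.015959 = 728.8192
Value (long) = (F − K)·e^(−rT) = (728.8192 − 827.93) × 0.984291 = -97.5539
Short position value = −(long value) = C$97.55

C$97.55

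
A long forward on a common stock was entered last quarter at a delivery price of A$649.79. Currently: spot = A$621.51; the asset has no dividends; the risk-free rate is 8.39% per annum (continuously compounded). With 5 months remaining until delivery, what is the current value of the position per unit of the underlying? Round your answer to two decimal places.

Current fair forward for the remaining 5 months: F = S·e^(r·T), r = 0.0839
F = 621.51 · e^(0.0839 × 5/12) = 621.51 × 1.035577 = 643.6215
Value of long forward = (F − K)·e^(−rT) = (643.6215 − 649.79) · e^(−0.0839·5/12)
= -6.1685 × 0.965646 = -5.96

-A$5.96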